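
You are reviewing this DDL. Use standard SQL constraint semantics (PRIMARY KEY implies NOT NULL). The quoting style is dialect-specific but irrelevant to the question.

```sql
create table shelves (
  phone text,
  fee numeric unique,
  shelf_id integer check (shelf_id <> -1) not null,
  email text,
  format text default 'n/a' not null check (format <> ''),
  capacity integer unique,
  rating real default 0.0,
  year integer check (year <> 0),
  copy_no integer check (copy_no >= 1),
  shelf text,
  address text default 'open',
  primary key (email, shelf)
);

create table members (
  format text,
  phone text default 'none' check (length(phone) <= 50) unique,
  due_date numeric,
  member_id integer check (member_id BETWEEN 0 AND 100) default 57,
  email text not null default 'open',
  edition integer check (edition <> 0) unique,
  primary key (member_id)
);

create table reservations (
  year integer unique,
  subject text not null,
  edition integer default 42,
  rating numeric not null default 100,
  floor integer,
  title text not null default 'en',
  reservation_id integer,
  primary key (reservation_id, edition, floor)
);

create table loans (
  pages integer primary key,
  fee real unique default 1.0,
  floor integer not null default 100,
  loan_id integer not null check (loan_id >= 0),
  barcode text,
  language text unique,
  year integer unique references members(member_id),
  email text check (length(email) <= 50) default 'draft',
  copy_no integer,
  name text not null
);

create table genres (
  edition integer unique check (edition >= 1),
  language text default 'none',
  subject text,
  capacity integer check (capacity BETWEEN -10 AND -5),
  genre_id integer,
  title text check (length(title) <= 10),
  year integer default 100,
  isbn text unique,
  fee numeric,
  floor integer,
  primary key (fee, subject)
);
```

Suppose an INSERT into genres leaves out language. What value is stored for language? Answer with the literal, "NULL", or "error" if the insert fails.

language has an explicit DEFAULT 'none'.
When the column is omitted from an INSERT, that default is used.

'none'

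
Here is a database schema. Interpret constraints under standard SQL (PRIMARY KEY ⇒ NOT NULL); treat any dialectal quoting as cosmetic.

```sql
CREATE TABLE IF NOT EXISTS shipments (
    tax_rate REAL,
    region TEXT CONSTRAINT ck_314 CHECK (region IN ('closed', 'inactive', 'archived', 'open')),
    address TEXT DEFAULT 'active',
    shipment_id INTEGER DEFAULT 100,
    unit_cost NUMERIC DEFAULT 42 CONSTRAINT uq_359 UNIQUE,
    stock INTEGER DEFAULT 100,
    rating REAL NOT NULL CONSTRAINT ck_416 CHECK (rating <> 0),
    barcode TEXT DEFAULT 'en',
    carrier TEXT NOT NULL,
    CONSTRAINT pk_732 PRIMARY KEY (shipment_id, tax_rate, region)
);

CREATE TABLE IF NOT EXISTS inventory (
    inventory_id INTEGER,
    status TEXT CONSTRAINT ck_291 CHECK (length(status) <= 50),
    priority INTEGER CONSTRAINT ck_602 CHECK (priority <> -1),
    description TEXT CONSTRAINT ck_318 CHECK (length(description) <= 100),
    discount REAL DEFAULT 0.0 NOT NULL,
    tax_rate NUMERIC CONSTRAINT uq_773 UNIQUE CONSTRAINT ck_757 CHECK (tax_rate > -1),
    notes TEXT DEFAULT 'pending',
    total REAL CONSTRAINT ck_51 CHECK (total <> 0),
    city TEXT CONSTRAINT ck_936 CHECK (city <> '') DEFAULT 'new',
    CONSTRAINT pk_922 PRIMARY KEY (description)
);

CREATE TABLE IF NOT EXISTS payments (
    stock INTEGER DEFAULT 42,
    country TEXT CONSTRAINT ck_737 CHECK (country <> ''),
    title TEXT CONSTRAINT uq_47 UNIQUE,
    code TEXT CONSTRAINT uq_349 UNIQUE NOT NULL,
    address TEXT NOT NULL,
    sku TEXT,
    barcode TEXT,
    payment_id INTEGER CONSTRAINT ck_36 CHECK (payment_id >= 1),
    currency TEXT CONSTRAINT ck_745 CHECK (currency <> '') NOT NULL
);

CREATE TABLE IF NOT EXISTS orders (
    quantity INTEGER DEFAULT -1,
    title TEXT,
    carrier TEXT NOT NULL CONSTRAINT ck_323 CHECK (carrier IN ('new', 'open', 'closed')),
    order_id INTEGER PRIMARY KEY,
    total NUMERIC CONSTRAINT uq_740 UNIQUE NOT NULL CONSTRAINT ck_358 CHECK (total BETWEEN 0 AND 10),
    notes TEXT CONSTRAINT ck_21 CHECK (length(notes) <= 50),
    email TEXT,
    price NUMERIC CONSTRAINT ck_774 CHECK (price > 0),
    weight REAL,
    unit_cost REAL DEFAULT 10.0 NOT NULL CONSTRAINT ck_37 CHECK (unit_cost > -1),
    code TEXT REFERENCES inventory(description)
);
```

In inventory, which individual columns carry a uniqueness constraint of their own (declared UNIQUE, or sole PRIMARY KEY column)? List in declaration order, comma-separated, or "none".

description, tax_rate

- inventory_id: no UNIQUE or single-column PK constraint.
- status: no UNIQUE or single-column PK constraint.
- priority: no UNIQUE or single-column PK constraint.
- description: single-column PRIMARY KEY → unique.
- discount: no UNIQUE or single-column PK constraint.
- tax_rate: declared UNIQUE → unique.
- notes: no UNIQUE or single-column PK constraint.
- total: no UNIQUE or single-column PK constraint.
- city: no UNIQUE or single-column PK constraint.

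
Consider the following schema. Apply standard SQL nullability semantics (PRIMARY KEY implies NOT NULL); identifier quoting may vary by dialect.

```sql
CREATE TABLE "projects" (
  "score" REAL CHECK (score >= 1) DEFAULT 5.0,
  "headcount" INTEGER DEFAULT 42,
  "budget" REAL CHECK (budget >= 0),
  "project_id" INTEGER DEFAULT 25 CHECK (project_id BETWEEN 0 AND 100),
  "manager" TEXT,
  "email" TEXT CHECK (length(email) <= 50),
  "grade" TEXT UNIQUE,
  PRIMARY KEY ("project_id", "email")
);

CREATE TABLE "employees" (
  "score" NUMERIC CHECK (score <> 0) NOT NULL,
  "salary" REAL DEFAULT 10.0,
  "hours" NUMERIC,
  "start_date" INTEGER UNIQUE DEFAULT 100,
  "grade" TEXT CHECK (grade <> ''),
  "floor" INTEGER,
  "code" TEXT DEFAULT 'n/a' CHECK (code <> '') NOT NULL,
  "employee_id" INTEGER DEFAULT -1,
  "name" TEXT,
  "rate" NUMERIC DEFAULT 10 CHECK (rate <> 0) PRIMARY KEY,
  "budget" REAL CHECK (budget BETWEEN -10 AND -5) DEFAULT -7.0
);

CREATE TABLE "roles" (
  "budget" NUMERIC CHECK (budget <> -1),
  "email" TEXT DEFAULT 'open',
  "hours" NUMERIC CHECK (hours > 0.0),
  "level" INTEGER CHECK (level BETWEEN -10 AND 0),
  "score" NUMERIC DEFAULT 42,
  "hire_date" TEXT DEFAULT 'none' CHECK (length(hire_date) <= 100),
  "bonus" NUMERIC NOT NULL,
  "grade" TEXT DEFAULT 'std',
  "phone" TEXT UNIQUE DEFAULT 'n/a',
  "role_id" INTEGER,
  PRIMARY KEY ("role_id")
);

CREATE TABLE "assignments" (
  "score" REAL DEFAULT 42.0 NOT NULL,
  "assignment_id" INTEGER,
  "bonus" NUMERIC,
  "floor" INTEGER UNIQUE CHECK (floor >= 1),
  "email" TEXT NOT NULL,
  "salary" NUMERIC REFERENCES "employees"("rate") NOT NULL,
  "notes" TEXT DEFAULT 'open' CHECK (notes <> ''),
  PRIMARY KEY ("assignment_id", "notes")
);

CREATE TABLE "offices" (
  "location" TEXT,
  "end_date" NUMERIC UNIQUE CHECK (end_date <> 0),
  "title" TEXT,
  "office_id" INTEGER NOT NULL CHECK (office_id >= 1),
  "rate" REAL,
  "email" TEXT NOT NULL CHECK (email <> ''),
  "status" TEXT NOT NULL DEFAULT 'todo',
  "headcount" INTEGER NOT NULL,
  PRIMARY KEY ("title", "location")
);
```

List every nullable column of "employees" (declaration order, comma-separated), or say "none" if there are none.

- score: declared NOT NULL → not nullable.
- salary: DEFAULT only fills an omitted column; an explicit NULL is still allowed → nullable.
- hours: no NOT NULL constraint applies → nullable.
- start_date: UNIQUE does not imply NOT NULL → nullable.
- grade: CHECK does not forbid NULL (a CHECK constraint passes when its expression is NULL) → nullable.
- floor: no NOT NULL constraint applies → nullable.
- code: declared NOT NULL → not nullable.
- employee_id: DEFAULT only fills an omitted column; an explicit NULL is still allowed → nullable.
- name: no NOT NULL constraint applies → nullable.
- rate: part of the PRIMARY KEY, which implies NOT NULL → not nullable.
- budget: CHECK does not forbid NULL (a CHECK constraint passes when its expression is NULL) → nullable.

salary, hours, start_date, grade, floor, employee_id, name, budget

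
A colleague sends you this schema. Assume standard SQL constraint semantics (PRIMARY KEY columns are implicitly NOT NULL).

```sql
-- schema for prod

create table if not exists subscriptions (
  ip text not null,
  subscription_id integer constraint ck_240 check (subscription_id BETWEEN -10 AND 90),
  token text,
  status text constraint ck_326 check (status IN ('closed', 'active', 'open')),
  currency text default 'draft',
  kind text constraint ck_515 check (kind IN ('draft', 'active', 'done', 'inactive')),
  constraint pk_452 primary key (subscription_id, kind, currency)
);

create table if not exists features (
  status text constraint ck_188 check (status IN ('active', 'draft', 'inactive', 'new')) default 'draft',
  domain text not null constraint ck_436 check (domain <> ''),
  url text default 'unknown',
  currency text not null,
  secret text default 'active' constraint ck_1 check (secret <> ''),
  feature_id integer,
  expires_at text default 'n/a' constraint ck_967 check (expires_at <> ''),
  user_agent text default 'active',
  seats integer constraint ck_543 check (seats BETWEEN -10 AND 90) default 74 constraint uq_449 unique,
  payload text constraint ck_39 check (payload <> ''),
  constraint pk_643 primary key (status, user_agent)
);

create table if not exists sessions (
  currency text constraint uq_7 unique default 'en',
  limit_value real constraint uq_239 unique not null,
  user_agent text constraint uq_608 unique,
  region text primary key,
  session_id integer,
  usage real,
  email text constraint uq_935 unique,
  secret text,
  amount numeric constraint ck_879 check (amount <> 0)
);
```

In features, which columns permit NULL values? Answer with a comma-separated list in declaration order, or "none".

- status: part of the PRIMARY KEY, which implies NOT NULL → not nullable.
- domain: declared NOT NULL → not nullable.
- url: DEFAULT only fills an omitted column; an explicit NULL is still allowed → nullable.
- currency: declared NOT NULL → not nullable.
- secret: CHECK does not forbid NULL (a CHECK constraint passes when its expression is NULL) → nullable.
- feature_id: no NOT NULL constraint applies → nullable.
- expires_at: CHECK does not forbid NULL (a CHECK constraint passes when its expression is NULL) → nullable.
- user_agent: part of the PRIMARY KEY, which implies NOT NULL → not nullable.
- seats: CHECK does not forbid NULL (a CHECK constraint passes when its expression is NULL) → nullable.
- payload: CHECK does not forbid NULL (a CHECK constraint passes when its expression is NULL) → nullable.

url, secret, feature_id, expires_at, seats, payload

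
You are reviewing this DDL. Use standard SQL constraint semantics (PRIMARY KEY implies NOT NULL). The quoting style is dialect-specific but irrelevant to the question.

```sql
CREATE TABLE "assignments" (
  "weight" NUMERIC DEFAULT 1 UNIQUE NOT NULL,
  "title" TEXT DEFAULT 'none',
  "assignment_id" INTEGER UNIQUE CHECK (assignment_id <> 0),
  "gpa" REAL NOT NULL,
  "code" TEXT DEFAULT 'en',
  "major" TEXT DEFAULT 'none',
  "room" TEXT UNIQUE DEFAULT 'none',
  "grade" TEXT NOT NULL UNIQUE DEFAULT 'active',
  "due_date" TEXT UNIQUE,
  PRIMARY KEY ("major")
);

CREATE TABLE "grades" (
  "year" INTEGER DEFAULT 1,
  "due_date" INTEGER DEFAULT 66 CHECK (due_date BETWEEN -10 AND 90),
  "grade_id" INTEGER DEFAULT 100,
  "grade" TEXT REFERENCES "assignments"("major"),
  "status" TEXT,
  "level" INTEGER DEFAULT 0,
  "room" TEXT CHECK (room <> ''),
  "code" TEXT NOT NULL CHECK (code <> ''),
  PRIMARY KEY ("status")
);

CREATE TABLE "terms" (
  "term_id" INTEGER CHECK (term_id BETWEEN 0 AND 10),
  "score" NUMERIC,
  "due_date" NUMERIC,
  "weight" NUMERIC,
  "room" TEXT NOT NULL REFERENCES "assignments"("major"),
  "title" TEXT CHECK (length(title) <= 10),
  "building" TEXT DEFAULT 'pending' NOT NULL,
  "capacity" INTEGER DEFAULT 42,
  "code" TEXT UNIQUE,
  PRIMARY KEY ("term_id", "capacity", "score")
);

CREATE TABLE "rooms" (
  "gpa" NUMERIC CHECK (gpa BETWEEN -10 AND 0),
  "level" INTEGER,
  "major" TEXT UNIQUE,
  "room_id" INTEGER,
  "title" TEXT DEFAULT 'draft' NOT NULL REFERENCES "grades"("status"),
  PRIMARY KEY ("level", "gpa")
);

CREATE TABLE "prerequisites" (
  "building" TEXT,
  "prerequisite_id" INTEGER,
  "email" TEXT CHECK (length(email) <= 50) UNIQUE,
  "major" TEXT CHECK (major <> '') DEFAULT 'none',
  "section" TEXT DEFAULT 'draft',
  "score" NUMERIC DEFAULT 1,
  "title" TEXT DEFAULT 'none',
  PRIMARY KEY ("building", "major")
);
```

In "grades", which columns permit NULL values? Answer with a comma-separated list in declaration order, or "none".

- year: DEFAULT only fills an omitted column; an explicit NULL is still allowed → nullable.
- due_date: CHECK does not forbid NULL (a CHECK constraint passes when its expression is NULL) → nullable.
- grade_id: DEFAULT only fills an omitted column; an explicit NULL is still allowed → nullable.
- grade: a foreign key column may be NULL unless separately constrained → nullable.
- status: part of the PRIMARY KEY, which implies NOT NULL → not nullable.
- level: DEFAULT only fills an omitted column; an explicit NULL is still allowed → nullable.
- room: CHECK does not forbid NULL (a CHECK constraint passes when its expression is NULL) → nullable.
- code: declared NOT NULL → not nullable.

year, due_date, grade_id, grade, level, room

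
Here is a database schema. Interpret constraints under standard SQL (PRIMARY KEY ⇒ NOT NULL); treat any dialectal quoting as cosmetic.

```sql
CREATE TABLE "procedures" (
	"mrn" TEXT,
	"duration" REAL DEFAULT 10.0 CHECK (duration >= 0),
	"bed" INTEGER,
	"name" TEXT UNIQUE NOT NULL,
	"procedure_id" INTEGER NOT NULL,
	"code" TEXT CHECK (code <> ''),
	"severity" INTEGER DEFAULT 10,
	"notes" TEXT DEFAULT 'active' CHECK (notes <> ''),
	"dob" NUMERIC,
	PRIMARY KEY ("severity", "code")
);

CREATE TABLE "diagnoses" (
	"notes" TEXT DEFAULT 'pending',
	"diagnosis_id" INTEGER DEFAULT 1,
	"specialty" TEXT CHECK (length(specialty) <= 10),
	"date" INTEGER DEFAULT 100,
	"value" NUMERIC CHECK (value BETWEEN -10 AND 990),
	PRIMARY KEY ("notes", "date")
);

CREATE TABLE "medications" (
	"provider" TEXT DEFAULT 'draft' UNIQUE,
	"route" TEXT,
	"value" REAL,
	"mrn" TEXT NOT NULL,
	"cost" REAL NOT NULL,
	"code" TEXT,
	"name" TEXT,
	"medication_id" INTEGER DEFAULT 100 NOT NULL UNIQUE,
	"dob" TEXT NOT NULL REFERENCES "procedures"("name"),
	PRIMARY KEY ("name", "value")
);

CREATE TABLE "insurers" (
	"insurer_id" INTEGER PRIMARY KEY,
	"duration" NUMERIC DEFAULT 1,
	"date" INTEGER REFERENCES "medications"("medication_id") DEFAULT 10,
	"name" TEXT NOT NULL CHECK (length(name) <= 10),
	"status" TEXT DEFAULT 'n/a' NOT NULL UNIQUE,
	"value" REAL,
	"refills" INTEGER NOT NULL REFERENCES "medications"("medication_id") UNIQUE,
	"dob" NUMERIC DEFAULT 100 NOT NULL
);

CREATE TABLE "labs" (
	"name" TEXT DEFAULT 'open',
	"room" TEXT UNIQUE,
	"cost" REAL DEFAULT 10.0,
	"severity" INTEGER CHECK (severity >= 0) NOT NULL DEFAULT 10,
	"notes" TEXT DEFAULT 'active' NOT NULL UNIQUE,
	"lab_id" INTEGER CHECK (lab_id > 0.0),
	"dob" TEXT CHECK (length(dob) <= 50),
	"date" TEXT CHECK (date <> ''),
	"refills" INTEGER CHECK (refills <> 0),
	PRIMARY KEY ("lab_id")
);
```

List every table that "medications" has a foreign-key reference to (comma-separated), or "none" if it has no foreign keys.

procedures

- dob REFERENCES procedures(name).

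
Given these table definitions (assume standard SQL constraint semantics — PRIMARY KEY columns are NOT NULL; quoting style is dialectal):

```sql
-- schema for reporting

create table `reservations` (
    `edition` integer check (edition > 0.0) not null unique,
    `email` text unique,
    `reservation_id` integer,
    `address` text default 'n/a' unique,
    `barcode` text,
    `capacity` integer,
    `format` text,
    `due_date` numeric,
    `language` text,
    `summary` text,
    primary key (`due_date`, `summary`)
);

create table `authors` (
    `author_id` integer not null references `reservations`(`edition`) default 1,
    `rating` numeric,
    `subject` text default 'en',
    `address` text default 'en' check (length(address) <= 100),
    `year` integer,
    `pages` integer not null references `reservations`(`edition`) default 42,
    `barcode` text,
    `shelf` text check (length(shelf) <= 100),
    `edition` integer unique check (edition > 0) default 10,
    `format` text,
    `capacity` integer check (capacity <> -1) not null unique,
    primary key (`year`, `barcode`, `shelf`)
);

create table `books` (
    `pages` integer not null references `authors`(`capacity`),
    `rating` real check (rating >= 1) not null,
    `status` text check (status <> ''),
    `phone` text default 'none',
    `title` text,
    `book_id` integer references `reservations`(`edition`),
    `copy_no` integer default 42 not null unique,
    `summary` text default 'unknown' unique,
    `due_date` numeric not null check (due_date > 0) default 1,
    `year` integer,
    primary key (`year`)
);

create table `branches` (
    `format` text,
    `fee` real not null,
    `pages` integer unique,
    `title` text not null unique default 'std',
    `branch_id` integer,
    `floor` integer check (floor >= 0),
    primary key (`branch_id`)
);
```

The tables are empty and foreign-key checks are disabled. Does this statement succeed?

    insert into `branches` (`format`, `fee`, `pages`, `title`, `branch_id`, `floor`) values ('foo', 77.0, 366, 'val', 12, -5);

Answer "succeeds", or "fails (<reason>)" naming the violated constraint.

The value -5 for floor violates CHECK (floor >= 0).

fails (CHECK on floor)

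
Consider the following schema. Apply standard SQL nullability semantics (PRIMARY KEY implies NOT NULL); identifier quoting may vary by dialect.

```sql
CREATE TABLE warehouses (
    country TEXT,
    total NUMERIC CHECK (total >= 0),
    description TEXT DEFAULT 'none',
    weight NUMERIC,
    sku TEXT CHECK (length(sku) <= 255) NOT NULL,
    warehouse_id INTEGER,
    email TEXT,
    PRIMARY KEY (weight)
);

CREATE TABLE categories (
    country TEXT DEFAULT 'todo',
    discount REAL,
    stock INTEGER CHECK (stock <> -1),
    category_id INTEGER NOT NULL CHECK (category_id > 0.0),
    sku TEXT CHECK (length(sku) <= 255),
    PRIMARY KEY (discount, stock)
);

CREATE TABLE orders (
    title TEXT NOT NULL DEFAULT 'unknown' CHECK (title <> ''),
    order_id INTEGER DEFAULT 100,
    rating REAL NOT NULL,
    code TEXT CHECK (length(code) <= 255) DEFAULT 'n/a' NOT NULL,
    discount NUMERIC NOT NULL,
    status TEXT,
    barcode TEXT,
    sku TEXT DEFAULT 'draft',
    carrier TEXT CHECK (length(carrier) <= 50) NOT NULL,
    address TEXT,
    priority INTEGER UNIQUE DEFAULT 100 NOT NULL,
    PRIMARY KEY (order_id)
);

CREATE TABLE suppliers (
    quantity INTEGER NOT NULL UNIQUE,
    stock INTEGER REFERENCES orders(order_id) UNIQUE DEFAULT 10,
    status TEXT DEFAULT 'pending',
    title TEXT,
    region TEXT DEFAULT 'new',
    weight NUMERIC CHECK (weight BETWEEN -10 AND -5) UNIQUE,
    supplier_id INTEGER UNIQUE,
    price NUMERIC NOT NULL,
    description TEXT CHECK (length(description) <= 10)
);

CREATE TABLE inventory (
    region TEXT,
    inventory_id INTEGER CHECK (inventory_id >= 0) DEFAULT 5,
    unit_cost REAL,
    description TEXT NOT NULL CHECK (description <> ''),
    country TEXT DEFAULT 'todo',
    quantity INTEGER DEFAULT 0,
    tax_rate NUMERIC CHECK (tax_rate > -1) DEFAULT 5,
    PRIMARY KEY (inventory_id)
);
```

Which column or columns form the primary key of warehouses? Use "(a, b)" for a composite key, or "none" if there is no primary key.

weight

weight is declared PRIMARY KEY as a table-level PRIMARY KEY clause.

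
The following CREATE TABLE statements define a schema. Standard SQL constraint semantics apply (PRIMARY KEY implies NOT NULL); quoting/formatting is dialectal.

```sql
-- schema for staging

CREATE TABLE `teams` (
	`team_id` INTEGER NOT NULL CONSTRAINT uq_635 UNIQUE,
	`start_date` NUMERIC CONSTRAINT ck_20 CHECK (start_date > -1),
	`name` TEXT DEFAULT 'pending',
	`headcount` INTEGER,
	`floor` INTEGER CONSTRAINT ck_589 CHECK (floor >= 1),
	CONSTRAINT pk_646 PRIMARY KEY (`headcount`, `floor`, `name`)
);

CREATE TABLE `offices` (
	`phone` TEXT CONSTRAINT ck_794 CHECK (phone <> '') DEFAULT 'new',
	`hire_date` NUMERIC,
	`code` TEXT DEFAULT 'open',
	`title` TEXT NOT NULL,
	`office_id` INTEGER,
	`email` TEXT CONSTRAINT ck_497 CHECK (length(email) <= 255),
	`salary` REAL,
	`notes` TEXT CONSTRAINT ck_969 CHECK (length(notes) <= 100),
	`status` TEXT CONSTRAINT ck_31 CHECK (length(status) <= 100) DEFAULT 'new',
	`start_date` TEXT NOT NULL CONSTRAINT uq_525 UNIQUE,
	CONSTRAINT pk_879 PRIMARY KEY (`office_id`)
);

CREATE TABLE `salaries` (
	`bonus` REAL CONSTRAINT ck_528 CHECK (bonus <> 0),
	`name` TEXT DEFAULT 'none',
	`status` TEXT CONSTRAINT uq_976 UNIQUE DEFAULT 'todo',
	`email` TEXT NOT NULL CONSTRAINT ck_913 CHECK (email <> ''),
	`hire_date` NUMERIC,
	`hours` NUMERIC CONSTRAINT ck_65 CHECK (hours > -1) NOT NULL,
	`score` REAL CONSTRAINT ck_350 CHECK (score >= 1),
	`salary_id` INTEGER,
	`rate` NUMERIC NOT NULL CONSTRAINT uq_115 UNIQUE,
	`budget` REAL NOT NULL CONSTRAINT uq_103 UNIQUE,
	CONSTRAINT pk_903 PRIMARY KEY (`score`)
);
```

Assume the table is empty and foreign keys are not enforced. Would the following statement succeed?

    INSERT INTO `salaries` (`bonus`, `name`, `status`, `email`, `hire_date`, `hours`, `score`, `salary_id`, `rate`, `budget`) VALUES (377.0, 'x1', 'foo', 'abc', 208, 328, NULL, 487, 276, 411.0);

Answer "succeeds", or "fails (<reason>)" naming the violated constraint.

score is explicitly set to NULL, but score is part of the PRIMARY KEY (implied NOT NULL).

fails (NOT NULL on score)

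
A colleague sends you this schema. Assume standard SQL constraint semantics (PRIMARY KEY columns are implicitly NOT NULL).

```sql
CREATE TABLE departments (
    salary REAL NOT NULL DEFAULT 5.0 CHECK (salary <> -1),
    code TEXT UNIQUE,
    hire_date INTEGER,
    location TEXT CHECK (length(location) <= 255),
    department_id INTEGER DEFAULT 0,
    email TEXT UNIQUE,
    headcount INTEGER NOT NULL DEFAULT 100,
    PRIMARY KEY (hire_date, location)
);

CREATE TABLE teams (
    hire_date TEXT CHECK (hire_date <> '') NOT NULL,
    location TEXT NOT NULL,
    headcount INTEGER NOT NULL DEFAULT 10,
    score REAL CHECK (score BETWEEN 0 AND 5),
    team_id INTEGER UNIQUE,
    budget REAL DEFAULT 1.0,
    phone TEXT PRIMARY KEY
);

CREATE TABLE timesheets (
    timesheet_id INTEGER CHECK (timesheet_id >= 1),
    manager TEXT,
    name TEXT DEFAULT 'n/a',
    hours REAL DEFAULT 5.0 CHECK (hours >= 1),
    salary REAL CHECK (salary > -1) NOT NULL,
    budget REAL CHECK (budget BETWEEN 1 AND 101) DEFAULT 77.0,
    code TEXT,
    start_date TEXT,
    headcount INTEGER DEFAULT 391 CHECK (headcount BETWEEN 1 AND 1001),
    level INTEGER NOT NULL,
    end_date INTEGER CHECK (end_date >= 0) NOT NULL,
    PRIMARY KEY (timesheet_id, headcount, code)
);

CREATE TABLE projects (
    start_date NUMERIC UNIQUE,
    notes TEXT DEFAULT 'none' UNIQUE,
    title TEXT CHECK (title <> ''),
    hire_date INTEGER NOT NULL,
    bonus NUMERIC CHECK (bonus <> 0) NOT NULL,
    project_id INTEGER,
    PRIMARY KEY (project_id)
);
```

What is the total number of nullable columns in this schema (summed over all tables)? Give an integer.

departments: 3 nullable (code, department_id, email — PK (hire_date, location) and explicit NOT NULL columns excluded).
teams: 3 nullable (score, team_id, budget — PK (phone) and explicit NOT NULL columns excluded).
timesheets: 5 nullable (manager, name, hours, budget, start_date — PK (timesheet_id, headcount, code) and explicit NOT NULL columns excluded).
projects: 3 nullable (start_date, notes, title — PK (project_id) and explicit NOT NULL columns excluded).
Total: 3 + 3 + 5 + 3 = 14.

14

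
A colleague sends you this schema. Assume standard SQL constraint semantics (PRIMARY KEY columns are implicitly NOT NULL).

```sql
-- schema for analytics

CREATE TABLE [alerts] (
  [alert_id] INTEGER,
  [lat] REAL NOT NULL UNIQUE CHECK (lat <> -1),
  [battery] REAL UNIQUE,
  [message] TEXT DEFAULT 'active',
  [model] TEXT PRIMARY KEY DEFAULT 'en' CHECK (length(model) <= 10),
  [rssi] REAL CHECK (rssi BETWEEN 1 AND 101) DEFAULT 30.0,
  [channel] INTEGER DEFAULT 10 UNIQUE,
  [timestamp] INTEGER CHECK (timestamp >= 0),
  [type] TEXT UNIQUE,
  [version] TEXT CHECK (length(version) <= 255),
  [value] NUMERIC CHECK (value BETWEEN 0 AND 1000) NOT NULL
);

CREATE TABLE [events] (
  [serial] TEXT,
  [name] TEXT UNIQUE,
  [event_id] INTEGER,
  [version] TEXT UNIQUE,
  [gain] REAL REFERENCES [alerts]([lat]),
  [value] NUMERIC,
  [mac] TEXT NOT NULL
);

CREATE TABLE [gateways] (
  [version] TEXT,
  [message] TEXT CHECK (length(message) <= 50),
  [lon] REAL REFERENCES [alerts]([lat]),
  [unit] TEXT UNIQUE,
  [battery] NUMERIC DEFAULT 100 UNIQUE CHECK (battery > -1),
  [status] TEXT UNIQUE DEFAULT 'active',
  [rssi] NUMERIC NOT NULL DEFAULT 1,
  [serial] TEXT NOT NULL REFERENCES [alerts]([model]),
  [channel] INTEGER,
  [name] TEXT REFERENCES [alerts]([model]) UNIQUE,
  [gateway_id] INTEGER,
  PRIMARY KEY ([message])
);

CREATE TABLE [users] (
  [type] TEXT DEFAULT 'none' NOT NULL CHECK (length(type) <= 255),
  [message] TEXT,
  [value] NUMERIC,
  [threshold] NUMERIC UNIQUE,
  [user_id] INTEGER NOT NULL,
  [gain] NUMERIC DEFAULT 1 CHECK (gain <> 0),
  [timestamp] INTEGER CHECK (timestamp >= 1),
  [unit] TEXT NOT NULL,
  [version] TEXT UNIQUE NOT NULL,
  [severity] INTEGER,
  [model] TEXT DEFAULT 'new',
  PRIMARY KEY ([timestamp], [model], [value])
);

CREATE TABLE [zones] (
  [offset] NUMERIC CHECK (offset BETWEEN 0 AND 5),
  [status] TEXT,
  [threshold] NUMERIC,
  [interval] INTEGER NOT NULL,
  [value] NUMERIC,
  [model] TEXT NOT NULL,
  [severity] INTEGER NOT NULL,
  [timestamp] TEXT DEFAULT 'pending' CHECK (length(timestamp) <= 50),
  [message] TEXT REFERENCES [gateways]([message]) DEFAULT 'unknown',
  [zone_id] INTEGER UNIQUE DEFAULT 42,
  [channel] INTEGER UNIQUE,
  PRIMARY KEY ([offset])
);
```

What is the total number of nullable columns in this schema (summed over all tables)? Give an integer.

alerts: 8 nullable (alert_id, battery, message, rssi, channel, timestamp, type, version — PK (model) and explicit NOT NULL columns excluded).
events: 6 nullable (serial, name, event_id, version, gain, value — PK none and explicit NOT NULL columns excluded).
gateways: 8 nullable (version, lon, unit, battery, status, channel, name, gateway_id — PK (message) and explicit NOT NULL columns excluded).
users: 4 nullable (message, threshold, gain, severity — PK (timestamp, model, value) and explicit NOT NULL columns excluded).
zones: 7 nullable (status, threshold, value, timestamp, message, zone_id, channel — PK (offset) and explicit NOT NULL columns excluded).
Total: 8 + 6 + 8 + 4 + 7 = 33.

33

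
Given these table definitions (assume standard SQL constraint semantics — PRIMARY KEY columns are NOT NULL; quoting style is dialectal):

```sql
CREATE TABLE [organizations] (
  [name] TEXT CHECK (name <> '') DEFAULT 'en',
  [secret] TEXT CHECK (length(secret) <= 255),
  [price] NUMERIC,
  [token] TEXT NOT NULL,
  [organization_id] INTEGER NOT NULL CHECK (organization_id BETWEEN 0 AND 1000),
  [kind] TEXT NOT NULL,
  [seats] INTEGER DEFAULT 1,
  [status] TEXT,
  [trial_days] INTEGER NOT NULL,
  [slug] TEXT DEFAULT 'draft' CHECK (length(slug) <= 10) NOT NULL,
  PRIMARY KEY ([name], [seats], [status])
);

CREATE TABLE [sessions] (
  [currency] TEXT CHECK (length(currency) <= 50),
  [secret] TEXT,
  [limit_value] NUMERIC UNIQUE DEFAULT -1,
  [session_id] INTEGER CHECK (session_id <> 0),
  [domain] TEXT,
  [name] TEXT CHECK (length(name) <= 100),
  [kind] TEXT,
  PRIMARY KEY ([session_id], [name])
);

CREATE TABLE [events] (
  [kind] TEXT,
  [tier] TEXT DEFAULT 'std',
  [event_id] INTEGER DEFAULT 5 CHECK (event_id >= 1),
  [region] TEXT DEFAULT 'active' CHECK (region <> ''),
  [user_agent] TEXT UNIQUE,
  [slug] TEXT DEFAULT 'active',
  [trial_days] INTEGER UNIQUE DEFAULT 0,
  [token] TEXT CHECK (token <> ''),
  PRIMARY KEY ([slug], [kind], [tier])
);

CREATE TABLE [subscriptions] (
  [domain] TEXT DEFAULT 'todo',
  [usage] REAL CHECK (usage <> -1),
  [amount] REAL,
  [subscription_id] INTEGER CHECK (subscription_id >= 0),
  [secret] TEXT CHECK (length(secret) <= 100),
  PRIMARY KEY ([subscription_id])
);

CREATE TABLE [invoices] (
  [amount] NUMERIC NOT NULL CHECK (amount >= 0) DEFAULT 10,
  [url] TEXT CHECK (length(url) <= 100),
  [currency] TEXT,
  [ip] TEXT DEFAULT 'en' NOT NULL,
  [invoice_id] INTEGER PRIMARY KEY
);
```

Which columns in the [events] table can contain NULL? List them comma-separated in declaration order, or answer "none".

event_id, region, user_agent, trial_days, token

- kind: part of the PRIMARY KEY, which implies NOT NULL → not nullable.
- tier: part of the PRIMARY KEY, which implies NOT NULL → not nullable.
- event_id: CHECK does not forbid NULL (a CHECK constraint passes when its expression is NULL) → nullable.
- region: CHECK does not forbid NULL (a CHECK constraint passes when its expression is NULL) → nullable.
- user_agent: UNIQUE does not imply NOT NULL → nullable.
- slug: part of the PRIMARY KEY, which implies NOT NULL → not nullable.
- trial_days: UNIQUE does not imply NOT NULL → nullable.
- token: CHECK does not forbid NULL (a CHECK constraint passes when its expression is NULL) → nullable.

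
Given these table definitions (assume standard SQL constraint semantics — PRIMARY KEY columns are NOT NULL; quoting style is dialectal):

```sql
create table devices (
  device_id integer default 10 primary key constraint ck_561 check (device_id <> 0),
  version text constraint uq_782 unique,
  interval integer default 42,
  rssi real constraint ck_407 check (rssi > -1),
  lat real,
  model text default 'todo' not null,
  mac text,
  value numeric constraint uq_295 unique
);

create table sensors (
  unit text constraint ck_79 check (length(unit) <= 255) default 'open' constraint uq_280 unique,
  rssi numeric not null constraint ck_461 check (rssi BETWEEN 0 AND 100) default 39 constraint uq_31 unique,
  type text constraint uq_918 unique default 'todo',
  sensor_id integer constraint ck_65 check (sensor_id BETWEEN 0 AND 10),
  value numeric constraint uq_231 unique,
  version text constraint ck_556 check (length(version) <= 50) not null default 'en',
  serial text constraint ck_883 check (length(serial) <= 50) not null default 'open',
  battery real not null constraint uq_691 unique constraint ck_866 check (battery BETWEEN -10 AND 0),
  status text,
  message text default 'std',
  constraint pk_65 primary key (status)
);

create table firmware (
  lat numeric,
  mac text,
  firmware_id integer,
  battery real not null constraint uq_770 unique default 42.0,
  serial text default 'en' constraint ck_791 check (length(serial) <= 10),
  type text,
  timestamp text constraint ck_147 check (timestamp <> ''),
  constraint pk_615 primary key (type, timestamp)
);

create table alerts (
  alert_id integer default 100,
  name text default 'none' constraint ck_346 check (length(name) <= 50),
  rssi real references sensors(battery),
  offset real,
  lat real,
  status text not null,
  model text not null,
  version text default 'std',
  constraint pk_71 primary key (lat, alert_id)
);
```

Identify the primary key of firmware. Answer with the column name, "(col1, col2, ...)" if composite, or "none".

(type, timestamp)

A table-level PRIMARY KEY clause names 2 columns: type, timestamp.
This is a composite key — the combination is unique, not each column individually.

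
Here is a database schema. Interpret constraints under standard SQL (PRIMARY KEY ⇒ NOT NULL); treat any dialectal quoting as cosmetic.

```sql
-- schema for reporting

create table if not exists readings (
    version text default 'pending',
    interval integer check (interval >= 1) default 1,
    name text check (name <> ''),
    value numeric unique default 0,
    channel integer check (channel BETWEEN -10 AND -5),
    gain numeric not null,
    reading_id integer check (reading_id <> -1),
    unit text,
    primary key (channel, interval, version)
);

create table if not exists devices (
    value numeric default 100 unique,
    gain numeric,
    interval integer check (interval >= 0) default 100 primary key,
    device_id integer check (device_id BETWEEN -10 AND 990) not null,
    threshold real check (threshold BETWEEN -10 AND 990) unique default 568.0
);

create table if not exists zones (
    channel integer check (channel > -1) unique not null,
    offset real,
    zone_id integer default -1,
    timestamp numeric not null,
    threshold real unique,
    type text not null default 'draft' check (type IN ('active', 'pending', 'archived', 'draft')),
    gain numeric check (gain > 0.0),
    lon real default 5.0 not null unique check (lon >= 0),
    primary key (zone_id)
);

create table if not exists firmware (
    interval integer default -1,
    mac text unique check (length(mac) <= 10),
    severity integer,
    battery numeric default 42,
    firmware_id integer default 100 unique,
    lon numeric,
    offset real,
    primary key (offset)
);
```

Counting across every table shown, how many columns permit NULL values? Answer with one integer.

readings: 4 nullable (name, value, reading_id, unit — PK (channel, interval, version) and explicit NOT NULL columns excluded).
devices: 3 nullable (value, gain, threshold — PK (interval) and explicit NOT NULL columns excluded).
zones: 3 nullable (offset, threshold, gain — PK (zone_id) and explicit NOT NULL columns excluded).
firmware: 6 nullable (interval, mac, severity, battery, firmware_id, lon — PK (offset) and explicit NOT NULL columns excluded).
Total: 4 + 3 + 3 + 6 = 16.

16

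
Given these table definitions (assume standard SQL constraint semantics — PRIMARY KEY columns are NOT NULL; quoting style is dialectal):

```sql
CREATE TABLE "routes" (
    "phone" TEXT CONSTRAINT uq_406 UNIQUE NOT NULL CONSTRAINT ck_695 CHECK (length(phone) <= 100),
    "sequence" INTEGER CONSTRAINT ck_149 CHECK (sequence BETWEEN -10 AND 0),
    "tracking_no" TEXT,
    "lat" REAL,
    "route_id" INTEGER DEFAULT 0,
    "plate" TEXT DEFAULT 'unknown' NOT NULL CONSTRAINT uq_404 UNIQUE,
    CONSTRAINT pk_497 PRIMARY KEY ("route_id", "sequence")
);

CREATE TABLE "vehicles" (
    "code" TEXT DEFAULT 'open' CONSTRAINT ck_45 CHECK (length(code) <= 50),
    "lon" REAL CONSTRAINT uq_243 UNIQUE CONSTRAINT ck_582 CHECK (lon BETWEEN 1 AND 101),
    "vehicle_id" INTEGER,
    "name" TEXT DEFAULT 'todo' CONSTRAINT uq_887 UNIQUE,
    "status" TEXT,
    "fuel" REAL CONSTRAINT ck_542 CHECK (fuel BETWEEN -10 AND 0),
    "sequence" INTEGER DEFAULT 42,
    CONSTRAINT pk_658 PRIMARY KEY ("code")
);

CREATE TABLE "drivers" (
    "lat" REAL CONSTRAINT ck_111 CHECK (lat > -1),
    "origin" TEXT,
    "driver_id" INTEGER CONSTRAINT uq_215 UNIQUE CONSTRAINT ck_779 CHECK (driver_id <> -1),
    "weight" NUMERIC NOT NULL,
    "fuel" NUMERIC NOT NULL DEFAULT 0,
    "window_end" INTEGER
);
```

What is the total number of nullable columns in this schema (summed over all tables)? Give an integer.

routes: 2 nullable (tracking_no, lat — PK (route_id, sequence) and explicit NOT NULL columns excluded).
vehicles: 6 nullable (lon, vehicle_id, name, status, fuel, sequence — PK (code) and explicit NOT NULL columns excluded).
drivers: 4 nullable (lat, origin, driver_id, window_end — PK none and explicit NOT NULL columns excluded).
Total: 2 + 6 + 4 = 12.

12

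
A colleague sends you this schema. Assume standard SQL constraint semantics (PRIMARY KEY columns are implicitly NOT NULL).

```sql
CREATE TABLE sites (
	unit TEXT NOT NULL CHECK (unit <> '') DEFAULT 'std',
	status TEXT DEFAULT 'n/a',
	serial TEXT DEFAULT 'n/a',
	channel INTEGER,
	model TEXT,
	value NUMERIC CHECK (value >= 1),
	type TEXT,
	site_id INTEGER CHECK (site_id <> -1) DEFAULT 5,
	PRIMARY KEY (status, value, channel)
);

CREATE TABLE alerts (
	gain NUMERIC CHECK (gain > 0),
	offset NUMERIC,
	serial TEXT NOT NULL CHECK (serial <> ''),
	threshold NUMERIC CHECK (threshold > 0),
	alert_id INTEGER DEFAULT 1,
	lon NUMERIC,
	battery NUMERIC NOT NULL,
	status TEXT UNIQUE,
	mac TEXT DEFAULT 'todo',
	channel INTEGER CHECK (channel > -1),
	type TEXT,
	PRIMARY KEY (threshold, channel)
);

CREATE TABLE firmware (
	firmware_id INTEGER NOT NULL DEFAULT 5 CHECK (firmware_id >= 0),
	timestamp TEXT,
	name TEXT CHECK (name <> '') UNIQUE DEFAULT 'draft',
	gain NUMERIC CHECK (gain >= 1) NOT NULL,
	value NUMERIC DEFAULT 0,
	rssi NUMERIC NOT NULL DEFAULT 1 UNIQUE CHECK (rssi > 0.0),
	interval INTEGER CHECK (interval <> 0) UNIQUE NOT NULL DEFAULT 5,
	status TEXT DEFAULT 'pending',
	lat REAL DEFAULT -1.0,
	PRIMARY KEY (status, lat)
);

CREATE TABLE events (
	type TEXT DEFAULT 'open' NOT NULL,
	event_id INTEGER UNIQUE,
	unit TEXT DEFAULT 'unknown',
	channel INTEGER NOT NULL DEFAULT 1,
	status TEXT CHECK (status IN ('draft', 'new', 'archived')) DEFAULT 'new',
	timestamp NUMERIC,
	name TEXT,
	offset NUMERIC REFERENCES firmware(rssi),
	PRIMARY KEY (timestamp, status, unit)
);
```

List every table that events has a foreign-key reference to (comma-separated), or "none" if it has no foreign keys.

- offset REFERENCES firmware(rssi).

firmware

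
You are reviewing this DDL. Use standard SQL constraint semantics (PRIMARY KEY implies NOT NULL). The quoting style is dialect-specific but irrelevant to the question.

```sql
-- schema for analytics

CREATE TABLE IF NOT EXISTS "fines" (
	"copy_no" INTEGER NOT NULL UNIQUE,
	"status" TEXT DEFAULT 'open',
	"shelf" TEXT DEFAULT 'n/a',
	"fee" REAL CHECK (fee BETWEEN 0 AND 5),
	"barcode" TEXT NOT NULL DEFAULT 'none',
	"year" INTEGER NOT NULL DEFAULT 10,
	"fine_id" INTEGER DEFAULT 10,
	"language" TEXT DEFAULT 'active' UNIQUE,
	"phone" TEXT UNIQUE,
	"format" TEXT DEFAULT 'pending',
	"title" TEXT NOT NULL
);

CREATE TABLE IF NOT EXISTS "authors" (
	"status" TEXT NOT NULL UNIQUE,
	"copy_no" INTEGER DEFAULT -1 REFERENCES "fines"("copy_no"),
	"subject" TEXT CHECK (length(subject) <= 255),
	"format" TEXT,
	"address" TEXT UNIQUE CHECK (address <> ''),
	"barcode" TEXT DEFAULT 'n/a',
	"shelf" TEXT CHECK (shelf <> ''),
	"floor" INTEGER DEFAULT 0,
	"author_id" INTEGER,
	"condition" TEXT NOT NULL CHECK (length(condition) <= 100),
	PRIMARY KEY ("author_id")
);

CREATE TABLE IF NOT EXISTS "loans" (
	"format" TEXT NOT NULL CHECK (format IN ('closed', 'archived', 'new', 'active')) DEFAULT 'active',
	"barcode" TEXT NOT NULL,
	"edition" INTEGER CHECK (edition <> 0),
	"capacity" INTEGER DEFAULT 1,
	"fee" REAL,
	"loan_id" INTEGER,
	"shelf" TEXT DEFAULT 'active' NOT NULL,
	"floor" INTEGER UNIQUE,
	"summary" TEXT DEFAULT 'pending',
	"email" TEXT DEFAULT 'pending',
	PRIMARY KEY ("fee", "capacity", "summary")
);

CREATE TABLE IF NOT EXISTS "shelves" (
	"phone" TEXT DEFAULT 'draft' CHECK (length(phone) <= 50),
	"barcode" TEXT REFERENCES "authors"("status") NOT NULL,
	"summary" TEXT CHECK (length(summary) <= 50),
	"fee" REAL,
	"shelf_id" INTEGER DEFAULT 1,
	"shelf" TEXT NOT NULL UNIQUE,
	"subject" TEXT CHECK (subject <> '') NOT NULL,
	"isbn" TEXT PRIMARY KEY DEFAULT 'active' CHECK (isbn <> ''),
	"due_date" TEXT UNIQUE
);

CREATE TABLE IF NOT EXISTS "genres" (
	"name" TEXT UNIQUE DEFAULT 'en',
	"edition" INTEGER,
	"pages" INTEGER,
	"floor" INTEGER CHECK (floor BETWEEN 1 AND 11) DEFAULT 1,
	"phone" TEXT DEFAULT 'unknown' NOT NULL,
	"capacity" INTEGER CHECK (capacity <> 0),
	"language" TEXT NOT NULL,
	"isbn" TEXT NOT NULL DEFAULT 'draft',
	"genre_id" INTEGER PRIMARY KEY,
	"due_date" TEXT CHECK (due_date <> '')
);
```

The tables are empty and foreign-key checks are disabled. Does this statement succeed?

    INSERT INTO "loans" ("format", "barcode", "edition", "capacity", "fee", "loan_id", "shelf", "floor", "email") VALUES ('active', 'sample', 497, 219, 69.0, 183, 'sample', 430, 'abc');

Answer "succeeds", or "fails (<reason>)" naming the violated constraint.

succeeds

NOT NULL columns: barcode is supplied; capacity is supplied; fee is supplied; format is supplied; shelf is supplied; summary defaults to 'pending'.
CHECK constraints: 'active' satisfies (format IN ('closed', 'archived', 'new', 'active')); 497 satisfies (edition <> 0).
No constraint is violated.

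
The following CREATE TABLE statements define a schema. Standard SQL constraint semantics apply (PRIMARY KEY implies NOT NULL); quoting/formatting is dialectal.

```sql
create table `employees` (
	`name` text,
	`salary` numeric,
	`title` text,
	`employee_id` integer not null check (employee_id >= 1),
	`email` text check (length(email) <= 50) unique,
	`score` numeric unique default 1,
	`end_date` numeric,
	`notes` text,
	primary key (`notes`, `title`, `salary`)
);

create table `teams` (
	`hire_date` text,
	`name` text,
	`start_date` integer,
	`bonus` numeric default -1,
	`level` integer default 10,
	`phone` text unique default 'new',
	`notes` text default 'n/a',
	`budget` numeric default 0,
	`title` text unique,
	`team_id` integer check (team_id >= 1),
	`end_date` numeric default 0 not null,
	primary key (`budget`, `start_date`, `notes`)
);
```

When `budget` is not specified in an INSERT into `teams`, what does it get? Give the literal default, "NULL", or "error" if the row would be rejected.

0

budget has an explicit DEFAULT 0.
When the column is omitted from an INSERT, that default is used.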